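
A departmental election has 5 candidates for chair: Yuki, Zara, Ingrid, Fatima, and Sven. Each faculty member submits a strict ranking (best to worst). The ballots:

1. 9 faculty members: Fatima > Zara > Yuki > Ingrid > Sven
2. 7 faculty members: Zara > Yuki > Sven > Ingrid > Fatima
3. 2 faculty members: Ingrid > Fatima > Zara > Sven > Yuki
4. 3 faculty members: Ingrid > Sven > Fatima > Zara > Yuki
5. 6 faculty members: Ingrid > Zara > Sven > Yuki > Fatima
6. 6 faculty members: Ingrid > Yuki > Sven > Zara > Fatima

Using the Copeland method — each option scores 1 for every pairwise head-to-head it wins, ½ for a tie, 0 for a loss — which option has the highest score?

Yuki: beats Fatima and Sven; loses to Zara and Ingrid → score 2.
Zara: beats Yuki, Fatima, and Sven; loses to Ingrid → score 3.
Ingrid: beats Yuki, Zara, Fatima, and Sven → score 4.
Fatima: loses to Yuki, Zara, Ingrid, and Sven → score 0.
Sven: beats Fatima; loses to Yuki, Zara, and Ingrid → score 1.
Ingrid has the best pairwise record.

Ingrid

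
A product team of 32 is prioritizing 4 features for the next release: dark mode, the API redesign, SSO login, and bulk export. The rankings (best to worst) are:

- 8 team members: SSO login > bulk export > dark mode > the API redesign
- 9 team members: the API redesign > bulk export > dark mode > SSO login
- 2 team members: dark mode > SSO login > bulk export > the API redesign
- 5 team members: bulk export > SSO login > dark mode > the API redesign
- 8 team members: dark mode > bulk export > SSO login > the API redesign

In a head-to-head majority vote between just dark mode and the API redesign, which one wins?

Voters preferring dark mode to the API redesign: 23; preferring the API redesign to dark mode: 9.
dark mode wins the head-to-head.

dark mode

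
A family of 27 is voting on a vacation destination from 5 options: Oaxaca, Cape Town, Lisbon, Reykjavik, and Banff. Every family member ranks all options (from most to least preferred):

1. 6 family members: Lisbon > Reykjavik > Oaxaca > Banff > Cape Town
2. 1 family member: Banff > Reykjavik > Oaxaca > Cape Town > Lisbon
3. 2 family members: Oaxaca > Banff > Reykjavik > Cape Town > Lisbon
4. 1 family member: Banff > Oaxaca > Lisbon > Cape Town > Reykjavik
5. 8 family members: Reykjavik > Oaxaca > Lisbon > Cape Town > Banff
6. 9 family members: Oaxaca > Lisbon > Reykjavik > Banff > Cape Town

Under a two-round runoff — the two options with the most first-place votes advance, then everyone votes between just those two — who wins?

Reykjavik

Round 1 first-place votes: Oaxaca 11, Cape Town 0, Lisbon 6, Reykjavik 8, Banff 2.
Oaxaca and Reykjavik advance.
Runoff: Oaxaca is preferred to Reykjavik by 12 voters; Reykjavik by 15.
Reykjavik wins the runoff.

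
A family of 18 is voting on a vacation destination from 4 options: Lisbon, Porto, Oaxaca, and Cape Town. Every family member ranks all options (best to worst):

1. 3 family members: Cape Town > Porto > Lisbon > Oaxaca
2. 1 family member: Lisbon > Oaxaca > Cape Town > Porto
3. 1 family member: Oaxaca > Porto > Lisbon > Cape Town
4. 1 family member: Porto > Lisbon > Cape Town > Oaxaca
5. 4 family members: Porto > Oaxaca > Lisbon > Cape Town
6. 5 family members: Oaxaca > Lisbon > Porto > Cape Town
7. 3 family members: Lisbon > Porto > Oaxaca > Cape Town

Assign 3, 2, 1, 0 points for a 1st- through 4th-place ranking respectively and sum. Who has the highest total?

Lisbon: 3·1 + 1·3 + 1·1 + 1·2 + 4·1 + 5·2 + 3·3 = 32
Porto: 3·2 + 1·0 + 1·2 + 1·3 + 4·3 + 5·1 + 3·2 = 34
Oaxaca: 3·0 + 1·2 + 1·3 + 1·0 + 4·2 + 5·3 + 3·1 = 31
Cape Town: 3·3 + 1·1 + 1·0 + 1·1 + 4·0 + 5·0 + 3·0 = 11
Porto has the highest Borda score (34).

Porto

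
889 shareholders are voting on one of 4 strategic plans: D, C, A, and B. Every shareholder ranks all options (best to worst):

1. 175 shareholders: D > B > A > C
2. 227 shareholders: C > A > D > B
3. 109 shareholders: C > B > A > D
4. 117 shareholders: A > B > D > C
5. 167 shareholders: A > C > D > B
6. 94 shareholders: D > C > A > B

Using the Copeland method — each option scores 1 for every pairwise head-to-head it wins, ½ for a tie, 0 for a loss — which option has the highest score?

A

D: beats B; loses to C and A → score 1.
C: beats D and B; loses to A → score 2.
A: beats D, C, and B → score 3.
B: loses to D, C, and A → score 0.
A has the best pairwise record.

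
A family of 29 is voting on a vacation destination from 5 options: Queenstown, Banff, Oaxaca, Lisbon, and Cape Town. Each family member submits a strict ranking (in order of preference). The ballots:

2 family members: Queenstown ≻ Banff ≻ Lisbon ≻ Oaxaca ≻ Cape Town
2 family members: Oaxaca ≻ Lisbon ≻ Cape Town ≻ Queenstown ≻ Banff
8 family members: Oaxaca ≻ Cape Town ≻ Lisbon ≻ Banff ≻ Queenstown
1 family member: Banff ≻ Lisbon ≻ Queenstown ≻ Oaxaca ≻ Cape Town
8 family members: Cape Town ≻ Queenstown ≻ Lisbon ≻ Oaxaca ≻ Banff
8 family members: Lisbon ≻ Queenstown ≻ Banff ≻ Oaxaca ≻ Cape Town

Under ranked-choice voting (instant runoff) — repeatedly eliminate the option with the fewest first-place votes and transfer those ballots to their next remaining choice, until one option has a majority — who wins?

Round 1: Queenstown 2, Banff 1, Oaxaca 10, Lisbon 8, Cape Town 8. Eliminate Banff.
Round 2: Queenstown 2, Oaxaca 10, Lisbon 9, Cape Town 8. Eliminate Queenstown.
Round 3: Oaxaca 10, Lisbon 11, Cape Town 8. Eliminate Cape Town.
Round 4: Oaxaca 10, Lisbon 19. Lisbon has a majority.

Lisbon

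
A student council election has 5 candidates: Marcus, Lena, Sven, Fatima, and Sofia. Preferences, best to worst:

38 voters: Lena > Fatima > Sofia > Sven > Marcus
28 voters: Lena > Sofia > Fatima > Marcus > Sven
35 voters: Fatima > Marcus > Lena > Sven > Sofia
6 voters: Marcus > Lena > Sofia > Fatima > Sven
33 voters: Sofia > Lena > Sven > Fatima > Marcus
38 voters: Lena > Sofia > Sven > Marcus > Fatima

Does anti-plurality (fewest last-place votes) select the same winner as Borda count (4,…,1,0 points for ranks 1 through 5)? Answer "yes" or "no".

Anti-plurality — last-place votes: Marcus 71, Lena 0, Sven 34, Fatima 38, Sofia 35. Winner: Lena.
Borda — scores: Marcus 195, Lena 603, Sven 215, Fatima 349, Sofia 418. Winner: Lena.
The two methods agree.

yes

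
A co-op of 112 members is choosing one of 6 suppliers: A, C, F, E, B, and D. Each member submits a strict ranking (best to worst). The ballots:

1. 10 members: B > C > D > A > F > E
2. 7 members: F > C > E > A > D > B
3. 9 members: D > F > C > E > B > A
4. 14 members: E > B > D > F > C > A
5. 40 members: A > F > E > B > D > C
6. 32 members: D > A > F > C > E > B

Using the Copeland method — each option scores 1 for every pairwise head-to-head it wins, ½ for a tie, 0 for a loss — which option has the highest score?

A: beats C, F, E, and B; loses to D → score 4.
C: beats E; loses to A, F, B, and D → score 1.
F: beats C, E, and B; loses to A and D → score 3.
E: beats B and D; loses to A, C, and F → score 2.
B: beats C and D; loses to A, F, and E → score 2.
D: beats A, C, and F; loses to E and B → score 3.
A has the best pairwise record.

A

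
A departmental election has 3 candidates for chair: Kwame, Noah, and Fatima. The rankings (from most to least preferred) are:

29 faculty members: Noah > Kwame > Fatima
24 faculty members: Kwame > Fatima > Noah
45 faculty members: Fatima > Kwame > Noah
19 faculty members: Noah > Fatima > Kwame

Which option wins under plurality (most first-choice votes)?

First-place votes: Kwame 24, Noah 48, Fatima 45.
Noah has the most first-place votes.

Noah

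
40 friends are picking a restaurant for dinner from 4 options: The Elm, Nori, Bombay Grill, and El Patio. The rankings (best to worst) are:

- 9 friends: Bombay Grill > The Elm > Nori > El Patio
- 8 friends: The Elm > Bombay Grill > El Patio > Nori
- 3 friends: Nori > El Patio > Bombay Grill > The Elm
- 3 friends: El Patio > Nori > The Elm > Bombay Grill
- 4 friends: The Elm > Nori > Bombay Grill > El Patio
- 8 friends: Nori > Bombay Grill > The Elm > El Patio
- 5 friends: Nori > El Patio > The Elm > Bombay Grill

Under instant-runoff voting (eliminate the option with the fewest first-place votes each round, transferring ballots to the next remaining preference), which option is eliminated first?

El Patio

Round 1: The Elm 12, Nori 16, Bombay Grill 9, El Patio 3. Eliminate El Patio.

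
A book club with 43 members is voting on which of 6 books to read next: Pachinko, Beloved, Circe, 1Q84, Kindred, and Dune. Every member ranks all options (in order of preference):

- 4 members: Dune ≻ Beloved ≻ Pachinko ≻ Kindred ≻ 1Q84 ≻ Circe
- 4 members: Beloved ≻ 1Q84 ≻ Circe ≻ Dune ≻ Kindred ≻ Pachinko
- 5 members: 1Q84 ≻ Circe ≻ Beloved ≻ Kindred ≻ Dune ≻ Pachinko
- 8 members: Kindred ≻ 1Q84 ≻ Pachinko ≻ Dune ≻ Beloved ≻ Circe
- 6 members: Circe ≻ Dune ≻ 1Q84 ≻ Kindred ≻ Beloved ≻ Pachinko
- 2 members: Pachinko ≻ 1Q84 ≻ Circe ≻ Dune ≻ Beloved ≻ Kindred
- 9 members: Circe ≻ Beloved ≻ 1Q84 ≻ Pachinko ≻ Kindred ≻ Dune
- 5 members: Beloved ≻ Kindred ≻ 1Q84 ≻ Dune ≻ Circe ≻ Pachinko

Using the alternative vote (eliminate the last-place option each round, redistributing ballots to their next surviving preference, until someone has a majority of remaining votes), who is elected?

Circe

Round 1: Pachinko 2, Beloved 9, Circe 15, 1Q84 5, Kindred 8, Dune 4. Eliminate Pachinko.
Round 2: Beloved 9, Circe 15, 1Q84 7, Kindred 8, Dune 4. Eliminate Dune.
Round 3: Beloved 13, Circe 15, 1Q84 7, Kindred 8. Eliminate 1Q84.
Round 4: Beloved 13, Circe 22, Kindred 8. Circe has a majority.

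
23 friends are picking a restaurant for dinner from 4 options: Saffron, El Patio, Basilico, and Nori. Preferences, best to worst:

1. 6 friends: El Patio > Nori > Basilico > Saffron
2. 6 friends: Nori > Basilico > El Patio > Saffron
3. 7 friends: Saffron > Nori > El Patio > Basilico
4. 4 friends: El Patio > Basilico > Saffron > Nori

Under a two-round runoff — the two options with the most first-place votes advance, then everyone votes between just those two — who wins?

El Patio

Round 1 first-place votes: Saffron 7, El Patio 10, Basilico 0, Nori 6.
El Patio and Saffron advance.
Runoff: El Patio is preferred to Saffron by 16 voters; Saffron by 7.
El Patio wins the runoff.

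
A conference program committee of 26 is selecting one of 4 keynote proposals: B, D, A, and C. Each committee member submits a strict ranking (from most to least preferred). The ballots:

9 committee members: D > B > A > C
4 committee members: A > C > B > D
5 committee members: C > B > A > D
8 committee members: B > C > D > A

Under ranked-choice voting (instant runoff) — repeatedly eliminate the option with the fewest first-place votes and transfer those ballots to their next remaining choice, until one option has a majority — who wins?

Round 1: B 8, D 9, A 4, C 5. Eliminate A.
Round 2: B 8, D 9, C 9. Eliminate B.
Round 3: D 9, C 17. C has a majority.

C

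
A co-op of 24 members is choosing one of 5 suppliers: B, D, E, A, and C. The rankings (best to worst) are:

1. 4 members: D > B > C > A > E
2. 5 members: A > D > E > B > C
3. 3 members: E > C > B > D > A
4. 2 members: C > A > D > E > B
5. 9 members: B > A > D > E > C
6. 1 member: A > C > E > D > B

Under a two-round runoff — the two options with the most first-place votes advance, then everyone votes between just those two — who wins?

Round 1 first-place votes: B 9, D 4, E 3, A 6, C 2.
B and A advance.
Runoff: B is preferred to A by 16 voters; A by 8.
B wins the runoff.

B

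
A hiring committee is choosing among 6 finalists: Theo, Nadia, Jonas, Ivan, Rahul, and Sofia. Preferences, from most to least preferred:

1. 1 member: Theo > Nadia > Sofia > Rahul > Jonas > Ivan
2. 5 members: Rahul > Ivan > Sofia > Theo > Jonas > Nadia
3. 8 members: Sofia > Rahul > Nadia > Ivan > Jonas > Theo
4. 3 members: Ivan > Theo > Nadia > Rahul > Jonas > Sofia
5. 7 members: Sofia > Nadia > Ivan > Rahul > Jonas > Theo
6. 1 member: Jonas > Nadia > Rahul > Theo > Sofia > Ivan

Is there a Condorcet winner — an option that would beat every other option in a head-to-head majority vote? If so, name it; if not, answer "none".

Sofia vs Theo: 20–5 for Sofia.
Sofia vs Nadia: 20–5 for Sofia.
Sofia vs Jonas: 21–4 for Sofia.
Sofia vs Ivan: 17–8 for Sofia.
Sofia vs Rahul: 16–9 for Sofia.
Sofia beats every other option head-to-head.

Sofia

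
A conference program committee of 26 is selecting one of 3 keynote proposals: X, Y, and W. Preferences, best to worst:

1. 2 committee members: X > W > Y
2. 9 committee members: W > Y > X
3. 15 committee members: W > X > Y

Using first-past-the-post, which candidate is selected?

First-place votes: X 2, Y 0, W 24.
W has the most first-place votes.

W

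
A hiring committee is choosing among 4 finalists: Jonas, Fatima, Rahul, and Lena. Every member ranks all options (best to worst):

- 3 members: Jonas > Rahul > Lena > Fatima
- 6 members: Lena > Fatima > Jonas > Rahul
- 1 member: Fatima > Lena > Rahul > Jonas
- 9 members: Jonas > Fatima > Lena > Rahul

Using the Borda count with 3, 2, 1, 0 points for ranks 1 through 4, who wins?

Jonas: 3·3 + 6·1 + 1·0 + 9·3 = 42
Fatima: 3·0 + 6·2 + 1·3 + 9·2 = 33
Rahul: 3·2 + 6·0 + 1·1 + 9·0 = 7
Lena: 3·1 + 6·3 + 1·2 + 9·1 = 32
Jonas has the highest Borda score (42).

Jonas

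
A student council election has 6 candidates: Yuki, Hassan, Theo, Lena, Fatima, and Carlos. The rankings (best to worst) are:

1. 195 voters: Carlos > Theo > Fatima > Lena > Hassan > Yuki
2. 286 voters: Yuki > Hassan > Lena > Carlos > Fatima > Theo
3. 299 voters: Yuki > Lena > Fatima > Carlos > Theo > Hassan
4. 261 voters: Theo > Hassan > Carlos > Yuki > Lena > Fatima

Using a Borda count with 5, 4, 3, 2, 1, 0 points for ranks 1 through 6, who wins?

Yuki

Yuki: 195·0 + 286·5 + 299·5 + 261·2 = 3447
Hassan: 195·1 + 286·4 + 299·0 + 261·4 = 2383
Theo: 195·4 + 286·0 + 299·1 + 261·5 = 2384
Lena: 195·2 + 286·3 + 299·4 + 261·1 = 2705
Fatima: 195·3 + 286·1 + 299·3 + 261·0 = 1768
Carlos: 195·5 + 286·2 + 299·2 + 261·3 = 2928
Yuki has the highest Borda score (3447).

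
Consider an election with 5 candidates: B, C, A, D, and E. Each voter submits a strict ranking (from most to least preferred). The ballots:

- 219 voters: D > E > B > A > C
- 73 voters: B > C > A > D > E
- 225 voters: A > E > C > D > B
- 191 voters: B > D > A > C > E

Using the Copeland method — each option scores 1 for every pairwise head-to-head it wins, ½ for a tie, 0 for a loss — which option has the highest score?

B: beats C and A; loses to D and E → score 2.
C: loses to B, A, D, and E → score 0.
A: beats C and E; loses to B and D → score 2.
D: beats B, C, A, and E → score 4.
E: beats B and C; loses to A and D → score 2.
D has the best pairwise record.

D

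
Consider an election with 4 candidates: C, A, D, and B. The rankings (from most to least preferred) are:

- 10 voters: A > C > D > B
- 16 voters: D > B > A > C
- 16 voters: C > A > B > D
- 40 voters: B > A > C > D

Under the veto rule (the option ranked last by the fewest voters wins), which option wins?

A

Last-place votes: C 16, A 0, D 56, B 10.
A is ranked last by the fewest voters, so A wins.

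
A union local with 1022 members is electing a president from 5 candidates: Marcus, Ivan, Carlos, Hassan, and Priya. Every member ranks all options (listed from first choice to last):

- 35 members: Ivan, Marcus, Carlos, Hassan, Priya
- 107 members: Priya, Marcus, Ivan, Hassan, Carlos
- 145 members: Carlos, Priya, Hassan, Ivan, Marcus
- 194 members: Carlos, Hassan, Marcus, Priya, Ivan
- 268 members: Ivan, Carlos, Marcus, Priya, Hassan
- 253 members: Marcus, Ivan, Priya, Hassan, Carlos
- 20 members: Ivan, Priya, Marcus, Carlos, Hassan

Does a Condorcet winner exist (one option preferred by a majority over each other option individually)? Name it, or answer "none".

none

Checking pairwise contests:
Carlos beats Marcus 607–415.
Marcus beats Ivan 554–468.
Ivan beats Carlos 683–339.
Marcus beats Hassan 683–339.
Marcus beats Priya 750–272.
Every option loses at least one head-to-head, so there is no Condorcet winner.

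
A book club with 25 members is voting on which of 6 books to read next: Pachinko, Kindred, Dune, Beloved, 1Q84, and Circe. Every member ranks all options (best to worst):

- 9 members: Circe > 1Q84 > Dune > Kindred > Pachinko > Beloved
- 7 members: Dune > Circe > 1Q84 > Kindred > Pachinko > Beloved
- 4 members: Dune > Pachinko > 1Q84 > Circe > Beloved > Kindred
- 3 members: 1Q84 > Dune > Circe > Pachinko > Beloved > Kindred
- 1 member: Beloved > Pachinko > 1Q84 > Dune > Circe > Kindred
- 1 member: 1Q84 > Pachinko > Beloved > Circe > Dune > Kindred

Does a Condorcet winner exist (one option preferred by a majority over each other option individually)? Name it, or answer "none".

none

Checking pairwise contests:
Kindred beats Pachinko 16–9.
Dune beats Kindred 25–0.
1Q84 beats Dune 14–11.
Pachinko beats Beloved 24–1.
Circe beats 1Q84 16–9.
Dune beats Circe 15–10.
Every option loses at least one head-to-head, so there is no Condorcet winner.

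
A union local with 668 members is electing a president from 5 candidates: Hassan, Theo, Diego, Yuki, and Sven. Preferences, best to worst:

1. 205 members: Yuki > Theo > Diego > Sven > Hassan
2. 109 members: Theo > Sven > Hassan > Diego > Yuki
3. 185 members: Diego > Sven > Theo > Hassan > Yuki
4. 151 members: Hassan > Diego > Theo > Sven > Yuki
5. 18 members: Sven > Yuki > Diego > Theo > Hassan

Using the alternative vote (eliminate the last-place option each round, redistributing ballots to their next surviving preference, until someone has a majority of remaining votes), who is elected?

Round 1: Hassan 151, Theo 109, Diego 185, Yuki 205, Sven 18. Eliminate Sven.
Round 2: Hassan 151, Theo 109, Diego 185, Yuki 223. Eliminate Theo.
Round 3: Hassan 260, Diego 185, Yuki 223. Eliminate Diego.
Round 4: Hassan 445, Yuki 223. Hassan has a majority.

Hassan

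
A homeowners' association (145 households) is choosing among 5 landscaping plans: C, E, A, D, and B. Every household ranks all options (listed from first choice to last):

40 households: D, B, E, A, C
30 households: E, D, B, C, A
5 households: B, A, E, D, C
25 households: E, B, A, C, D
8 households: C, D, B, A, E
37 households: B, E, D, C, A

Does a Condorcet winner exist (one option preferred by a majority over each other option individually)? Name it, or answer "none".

none

Checking pairwise contests:
E beats C 137–8.
B beats E 90–55.
C beats A 75–70.
E beats D 97–48.
D beats B 78–67.
Every option loses at least one head-to-head, so there is no Condorcet winner.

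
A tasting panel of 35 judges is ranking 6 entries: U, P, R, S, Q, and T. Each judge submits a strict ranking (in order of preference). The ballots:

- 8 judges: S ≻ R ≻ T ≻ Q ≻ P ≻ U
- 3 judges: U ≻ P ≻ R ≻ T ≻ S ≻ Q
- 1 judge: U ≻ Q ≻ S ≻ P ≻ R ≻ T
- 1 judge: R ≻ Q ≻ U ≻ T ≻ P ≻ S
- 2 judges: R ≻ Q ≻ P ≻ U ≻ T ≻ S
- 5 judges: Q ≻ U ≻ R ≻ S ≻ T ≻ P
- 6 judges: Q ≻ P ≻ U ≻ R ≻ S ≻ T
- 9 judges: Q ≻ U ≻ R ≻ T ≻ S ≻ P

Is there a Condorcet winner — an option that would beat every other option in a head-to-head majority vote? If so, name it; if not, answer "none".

Q vs U: 31–4 for Q.
Q vs P: 32–3 for Q.
Q vs R: 21–14 for Q.
Q vs S: 24–11 for Q.
Q vs T: 24–11 for Q.
Q beats every other option head-to-head.

Q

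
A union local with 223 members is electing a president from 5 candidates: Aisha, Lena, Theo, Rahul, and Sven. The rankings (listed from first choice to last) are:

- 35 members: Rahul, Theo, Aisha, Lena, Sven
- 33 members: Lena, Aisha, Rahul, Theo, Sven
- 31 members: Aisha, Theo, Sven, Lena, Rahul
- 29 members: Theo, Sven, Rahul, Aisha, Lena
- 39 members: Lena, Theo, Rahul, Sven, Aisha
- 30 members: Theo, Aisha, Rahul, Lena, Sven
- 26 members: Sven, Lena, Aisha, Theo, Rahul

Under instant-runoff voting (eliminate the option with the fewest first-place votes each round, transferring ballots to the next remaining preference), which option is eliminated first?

Sven

Round 1: Aisha 31, Lena 72, Theo 59, Rahul 35, Sven 26. Eliminate Sven.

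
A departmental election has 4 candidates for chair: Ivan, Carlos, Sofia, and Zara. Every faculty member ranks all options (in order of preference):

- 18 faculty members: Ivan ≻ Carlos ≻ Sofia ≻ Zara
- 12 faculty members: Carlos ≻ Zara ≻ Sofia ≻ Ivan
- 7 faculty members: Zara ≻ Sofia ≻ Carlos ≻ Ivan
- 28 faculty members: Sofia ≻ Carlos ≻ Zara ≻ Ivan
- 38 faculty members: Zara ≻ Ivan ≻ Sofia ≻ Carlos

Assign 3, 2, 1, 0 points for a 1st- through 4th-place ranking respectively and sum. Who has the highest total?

Ivan: 18·3 + 12·0 + 7·0 + 28·0 + 38·2 = 130
Carlos: 18·2 + 12·3 + 7·1 + 28·2 + 38·0 = 135
Sofia: 18·1 + 12·1 + 7·2 + 28·3 + 38·1 = 166
Zara: 18·0 + 12·2 + 7·3 + 28·1 + 38·3 = 187
Zara has the highest Borda score (187).

Zara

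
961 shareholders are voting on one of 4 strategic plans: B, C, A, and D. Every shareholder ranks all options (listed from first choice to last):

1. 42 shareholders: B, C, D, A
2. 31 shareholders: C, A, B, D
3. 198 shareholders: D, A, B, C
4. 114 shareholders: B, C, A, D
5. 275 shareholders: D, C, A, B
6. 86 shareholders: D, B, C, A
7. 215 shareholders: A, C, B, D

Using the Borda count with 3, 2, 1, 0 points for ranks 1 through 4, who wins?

D

B: 42·3 + 31·1 + 198·1 + 114·3 + 275·0 + 86·2 + 215·1 = 1084
C: 42·2 + 31·3 + 198·0 + 114·2 + 275·2 + 86·1 + 215·2 = 1471
A: 42·0 + 31·2 + 198·2 + 114·1 + 275·1 + 86·0 + 215·3 = 1492
D: 42·1 + 31·0 + 198·3 + 114·0 + 275·3 + 86·3 + 215·0 = 1719
D has the highest Borda score (1719).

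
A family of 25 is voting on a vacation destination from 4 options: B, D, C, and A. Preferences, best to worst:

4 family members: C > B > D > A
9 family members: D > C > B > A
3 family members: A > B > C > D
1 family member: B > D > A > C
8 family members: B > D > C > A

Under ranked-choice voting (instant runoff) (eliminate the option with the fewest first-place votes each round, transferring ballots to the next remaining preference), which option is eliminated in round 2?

C

Round 1: B 9, D 9, C 4, A 3. Eliminate A.
Round 2: B 12, D 9, C 4. Eliminate C.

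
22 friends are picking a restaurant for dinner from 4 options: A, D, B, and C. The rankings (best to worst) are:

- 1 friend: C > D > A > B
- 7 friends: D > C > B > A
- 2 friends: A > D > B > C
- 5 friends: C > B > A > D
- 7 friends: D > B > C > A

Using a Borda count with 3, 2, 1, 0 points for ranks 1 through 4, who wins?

D

A: 1·1 + 7·0 + 2·3 + 5·1 + 7·0 = 12
D: 1·2 + 7·3 + 2·2 + 5·0 + 7·3 = 48
B: 1·0 + 7·1 + 2·1 + 5·2 + 7·2 = 33
C: 1·3 + 7·2 + 2·0 + 5·3 + 7·1 = 39
D has the highest Borda score (48).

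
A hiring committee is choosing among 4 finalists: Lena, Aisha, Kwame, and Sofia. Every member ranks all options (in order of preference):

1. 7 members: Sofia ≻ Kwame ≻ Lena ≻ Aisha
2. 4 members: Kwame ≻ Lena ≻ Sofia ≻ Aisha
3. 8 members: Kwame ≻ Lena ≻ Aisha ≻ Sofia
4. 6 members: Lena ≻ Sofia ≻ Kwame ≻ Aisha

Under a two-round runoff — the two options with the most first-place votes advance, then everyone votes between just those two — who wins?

Sofia

Round 1 first-place votes: Lena 6, Aisha 0, Kwame 12, Sofia 7.
Kwame and Sofia advance.
Runoff: Kwame is preferred to Sofia by 12 voters; Sofia by 13.
Sofia wins the runoff.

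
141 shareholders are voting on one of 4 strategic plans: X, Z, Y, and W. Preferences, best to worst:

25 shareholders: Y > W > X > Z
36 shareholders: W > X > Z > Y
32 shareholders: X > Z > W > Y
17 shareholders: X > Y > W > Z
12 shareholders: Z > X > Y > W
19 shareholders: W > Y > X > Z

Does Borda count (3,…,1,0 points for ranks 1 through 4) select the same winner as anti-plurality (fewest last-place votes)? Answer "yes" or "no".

Borda — scores: X 287, Z 136, Y 159, W 264. Winner: X.
Anti-plurality — last-place votes: X 0, Z 61, Y 68, W 12. Winner: X.
The two methods agree.

yes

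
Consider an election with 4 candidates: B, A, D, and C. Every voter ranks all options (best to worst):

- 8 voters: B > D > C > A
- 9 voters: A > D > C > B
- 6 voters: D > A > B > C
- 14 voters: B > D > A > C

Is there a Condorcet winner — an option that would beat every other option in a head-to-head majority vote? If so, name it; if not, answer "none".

B

B vs A: 22–15 for B.
B vs D: 22–15 for B.
B vs C: 28–9 for B.
B beats every other option head-to-head.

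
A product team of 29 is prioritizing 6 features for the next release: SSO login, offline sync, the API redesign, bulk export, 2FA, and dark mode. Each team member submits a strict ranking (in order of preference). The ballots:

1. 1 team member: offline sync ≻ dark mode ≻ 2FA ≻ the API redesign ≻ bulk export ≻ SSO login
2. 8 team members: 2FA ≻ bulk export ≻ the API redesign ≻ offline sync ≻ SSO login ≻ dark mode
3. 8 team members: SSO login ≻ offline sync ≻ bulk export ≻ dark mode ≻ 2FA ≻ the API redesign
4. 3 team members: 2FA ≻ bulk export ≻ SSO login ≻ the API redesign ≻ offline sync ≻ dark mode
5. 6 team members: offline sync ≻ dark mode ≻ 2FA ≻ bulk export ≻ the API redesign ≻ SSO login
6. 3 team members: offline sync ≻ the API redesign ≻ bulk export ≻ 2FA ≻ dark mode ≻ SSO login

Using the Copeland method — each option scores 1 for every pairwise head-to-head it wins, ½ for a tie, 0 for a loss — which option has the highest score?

SSO login: beats dark mode; loses to offline sync, the API redesign, bulk export, and 2FA → score 1.
offline sync: beats SSO login, the API redesign, bulk export, 2FA, and dark mode → score 5.
the API redesign: beats SSO login; loses to offline sync, bulk export, 2FA, and dark mode → score 1.
bulk export: beats SSO login, the API redesign, and dark mode; loses to offline sync and 2FA → score 3.
2FA: beats SSO login, the API redesign, and bulk export; loses to offline sync and dark mode → score 3.
dark mode: beats the API redesign and 2FA; loses to SSO login, offline sync, and bulk export → score 2.
offline sync has the best pairwise record.

offline sync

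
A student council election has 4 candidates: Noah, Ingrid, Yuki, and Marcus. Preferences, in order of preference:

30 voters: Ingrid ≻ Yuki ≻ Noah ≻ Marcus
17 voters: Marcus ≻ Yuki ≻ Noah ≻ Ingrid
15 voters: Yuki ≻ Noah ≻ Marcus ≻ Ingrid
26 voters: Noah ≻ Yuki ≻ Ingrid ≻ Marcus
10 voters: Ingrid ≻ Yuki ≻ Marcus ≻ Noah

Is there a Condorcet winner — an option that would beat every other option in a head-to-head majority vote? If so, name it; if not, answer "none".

Yuki

Yuki vs Noah: 72–26 for Yuki.
Yuki vs Ingrid: 58–40 for Yuki.
Yuki vs Marcus: 81–17 for Yuki.
Yuki beats every other option head-to-head.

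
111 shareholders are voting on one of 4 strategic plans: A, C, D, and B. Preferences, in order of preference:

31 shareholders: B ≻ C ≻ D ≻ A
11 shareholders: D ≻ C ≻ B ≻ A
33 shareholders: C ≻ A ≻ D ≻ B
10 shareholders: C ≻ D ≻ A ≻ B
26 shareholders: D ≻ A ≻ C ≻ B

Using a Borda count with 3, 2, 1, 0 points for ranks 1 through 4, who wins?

A: 31·0 + 11·0 + 33·2 + 10·1 + 26·2 = 128
C: 31·2 + 11·2 + 33·3 + 10·3 + 26·1 = 239
D: 31·1 + 11·3 + 33·1 + 10·2 + 26·3 = 195
B: 31·3 + 11·1 + 33·0 + 10·0 + 26·0 = 104
C has the highest Borda score (239).

C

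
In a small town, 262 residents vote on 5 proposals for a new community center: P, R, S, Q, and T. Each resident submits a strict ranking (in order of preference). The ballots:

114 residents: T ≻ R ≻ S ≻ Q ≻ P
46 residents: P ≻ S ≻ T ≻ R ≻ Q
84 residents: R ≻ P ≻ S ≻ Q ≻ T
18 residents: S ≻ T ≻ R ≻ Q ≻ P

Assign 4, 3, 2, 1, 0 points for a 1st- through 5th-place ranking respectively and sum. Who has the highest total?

P: 114·0 + 46·4 + 84·3 + 18·0 = 436
R: 114·3 + 46·1 + 84·4 + 18·2 = 760
S: 114·2 + 46·3 + 84·2 + 18·4 = 606
Q: 114·1 + 46·0 + 84·1 + 18·1 = 216
T: 114·4 + 46·2 + 84·0 + 18·3 = 602
R has the highest Borda score (760).

R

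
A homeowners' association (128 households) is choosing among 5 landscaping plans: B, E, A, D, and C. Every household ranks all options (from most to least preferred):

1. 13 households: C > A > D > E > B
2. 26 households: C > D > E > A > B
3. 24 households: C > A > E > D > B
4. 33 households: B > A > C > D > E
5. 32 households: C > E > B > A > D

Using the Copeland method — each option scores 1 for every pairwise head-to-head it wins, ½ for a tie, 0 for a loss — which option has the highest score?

B: beats A and D; loses to E and C → score 2.
E: beats B; loses to A, D, and C → score 1.
A: beats E and D; loses to B and C → score 2.
D: beats E; loses to B, A, and C → score 1.
C: beats B, E, A, and D → score 4.
C has the best pairwise record.

C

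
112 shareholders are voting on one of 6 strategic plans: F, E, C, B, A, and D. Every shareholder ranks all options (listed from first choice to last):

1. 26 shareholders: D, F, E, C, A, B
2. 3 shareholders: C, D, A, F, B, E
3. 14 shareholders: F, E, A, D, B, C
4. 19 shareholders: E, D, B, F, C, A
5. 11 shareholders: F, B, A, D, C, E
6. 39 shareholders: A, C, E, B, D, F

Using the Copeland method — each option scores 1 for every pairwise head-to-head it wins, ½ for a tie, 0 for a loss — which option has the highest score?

F: beats C and A; loses to E, B, and D → score 2.
E: beats F, C, B, A, and D → score 5.
C: beats B; loses to F, E, A, and D → score 1.
B: beats F; loses to E, C, A, and D → score 1.
A: beats C, B, and D; loses to F and E → score 3.
D: beats F, C, and B; loses to E and A → score 3.
E has the best pairwise record.

E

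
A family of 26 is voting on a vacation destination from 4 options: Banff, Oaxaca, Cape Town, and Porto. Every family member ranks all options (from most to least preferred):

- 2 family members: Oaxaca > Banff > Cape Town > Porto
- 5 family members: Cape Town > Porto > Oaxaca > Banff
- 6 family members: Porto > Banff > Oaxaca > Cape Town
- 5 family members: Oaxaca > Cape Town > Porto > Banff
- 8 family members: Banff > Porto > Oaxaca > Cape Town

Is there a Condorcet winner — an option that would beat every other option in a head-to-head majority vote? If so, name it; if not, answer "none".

Porto vs Banff: 16–10 for Porto.
Porto vs Oaxaca: 19–7 for Porto.
Porto vs Cape Town: 14–12 for Porto.
Porto beats every other option head-to-head.

Porto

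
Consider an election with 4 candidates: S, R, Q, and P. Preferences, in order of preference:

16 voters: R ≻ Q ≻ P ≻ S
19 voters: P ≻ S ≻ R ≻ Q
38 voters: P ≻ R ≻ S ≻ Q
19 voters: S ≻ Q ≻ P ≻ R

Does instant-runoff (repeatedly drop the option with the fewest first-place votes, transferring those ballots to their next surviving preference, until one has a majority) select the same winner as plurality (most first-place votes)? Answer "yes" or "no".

yes

Instant-runoff — R1 S 19, R 16, Q 0, P 57 (P winner). Winner: P.
Plurality — first-place votes: S 19, R 16, Q 0, P 57. Winner: P.
The two methods agree.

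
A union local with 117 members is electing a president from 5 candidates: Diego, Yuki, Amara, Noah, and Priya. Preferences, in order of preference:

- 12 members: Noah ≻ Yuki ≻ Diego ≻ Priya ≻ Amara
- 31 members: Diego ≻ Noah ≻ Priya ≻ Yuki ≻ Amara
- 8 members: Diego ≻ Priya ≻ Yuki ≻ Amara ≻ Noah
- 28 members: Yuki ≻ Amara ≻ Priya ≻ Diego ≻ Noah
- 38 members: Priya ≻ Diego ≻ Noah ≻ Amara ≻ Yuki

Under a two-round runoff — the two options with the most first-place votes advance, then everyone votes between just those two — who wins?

Round 1 first-place votes: Diego 39, Yuki 28, Amara 0, Noah 12, Priya 38.
Diego and Priya advance.
Runoff: Diego is preferred to Priya by 51 voters; Priya by 66.
Priya wins the runoff.

Priya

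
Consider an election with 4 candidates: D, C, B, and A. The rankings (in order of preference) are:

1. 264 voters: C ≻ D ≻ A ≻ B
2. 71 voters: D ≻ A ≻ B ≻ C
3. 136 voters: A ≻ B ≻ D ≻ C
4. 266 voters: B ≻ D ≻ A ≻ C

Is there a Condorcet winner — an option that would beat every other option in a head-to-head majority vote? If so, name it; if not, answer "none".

Checking pairwise contests:
B beats D 402–335.
D beats C 473–264.
A beats B 471–266.
D beats A 601–136.
Every option loses at least one head-to-head, so there is no Condorcet winner.

none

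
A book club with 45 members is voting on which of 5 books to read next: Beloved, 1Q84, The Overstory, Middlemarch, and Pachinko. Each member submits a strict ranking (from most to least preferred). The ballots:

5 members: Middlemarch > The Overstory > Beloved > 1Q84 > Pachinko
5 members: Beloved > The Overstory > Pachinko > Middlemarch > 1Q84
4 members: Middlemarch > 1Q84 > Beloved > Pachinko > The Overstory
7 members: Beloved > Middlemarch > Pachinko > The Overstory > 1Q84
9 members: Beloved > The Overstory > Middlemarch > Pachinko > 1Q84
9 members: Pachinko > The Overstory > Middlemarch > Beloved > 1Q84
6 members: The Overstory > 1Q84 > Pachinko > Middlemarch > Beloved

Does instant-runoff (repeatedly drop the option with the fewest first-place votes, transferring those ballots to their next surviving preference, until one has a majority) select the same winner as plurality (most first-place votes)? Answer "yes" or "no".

yes

Instant-runoff — R1 Beloved 21, 1Q84 0, The Overstory 6, Middlemarch 9, Pachinko 9 (1Q84 out); R2 Beloved 21, The Overstory 6, Middlemarch 9, Pachinko 9 (The Overstory out); R3 Beloved 21, Middlemarch 9, Pachinko 15 (Middlemarch out); R4 Beloved 30, Pachinko 15 (Beloved winner). Winner: Beloved.
Plurality — first-place votes: Beloved 21, 1Q84 0, The Overstory 6, Middlemarch 9, Pachinko 9. Winner: Beloved.
The two methods agree.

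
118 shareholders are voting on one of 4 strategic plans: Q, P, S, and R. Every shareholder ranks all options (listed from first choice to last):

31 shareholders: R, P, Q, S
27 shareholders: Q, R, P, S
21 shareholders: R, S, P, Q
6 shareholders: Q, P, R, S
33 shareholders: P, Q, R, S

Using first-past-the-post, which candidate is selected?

R

First-place votes: Q 33, P 33, S 0, R 52.
R has the most first-place votes.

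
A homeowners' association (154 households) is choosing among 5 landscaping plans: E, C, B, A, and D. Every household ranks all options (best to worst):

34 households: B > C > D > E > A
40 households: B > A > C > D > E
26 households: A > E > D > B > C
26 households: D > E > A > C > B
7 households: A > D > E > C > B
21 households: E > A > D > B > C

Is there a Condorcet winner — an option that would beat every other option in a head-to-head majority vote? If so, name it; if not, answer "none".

none

Checking pairwise contests:
D beats E 107–47.
E beats C 80–74.
E beats B 80–74.
E beats A 81–73.
A beats D 94–60.
Every option loses at least one head-to-head, so there is no Condorcet winner.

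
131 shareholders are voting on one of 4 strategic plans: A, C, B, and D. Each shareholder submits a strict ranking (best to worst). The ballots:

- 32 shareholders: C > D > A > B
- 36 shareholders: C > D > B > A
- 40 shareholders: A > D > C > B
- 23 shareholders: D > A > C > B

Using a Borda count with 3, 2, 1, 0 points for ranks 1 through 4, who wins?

D

A: 32·1 + 36·0 + 40·3 + 23·2 = 198
C: 32·3 + 36·3 + 40·1 + 23·1 = 267
B: 32·0 + 36·1 + 40·0 + 23·0 = 36
D: 32·2 + 36·2 + 40·2 + 23·3 = 285
D has the highest Borda score (285).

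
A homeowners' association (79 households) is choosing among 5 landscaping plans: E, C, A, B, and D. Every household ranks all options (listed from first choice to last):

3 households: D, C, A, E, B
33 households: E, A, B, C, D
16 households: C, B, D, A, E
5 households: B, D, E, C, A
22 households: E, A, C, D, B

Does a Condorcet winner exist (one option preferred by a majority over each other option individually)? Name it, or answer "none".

E

E vs C: 60–19 for E.
E vs A: 60–19 for E.
E vs B: 58–21 for E.
E vs D: 55–24 for E.
E beats every other option head-to-head.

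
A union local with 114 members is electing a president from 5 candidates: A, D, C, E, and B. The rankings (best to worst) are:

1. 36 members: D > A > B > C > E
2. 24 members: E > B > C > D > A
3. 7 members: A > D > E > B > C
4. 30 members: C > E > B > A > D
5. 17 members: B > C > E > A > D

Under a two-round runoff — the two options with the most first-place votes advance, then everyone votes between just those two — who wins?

Round 1 first-place votes: A 7, D 36, C 30, E 24, B 17.
D and C advance.
Runoff: D is preferred to C by 43 voters; C by 71.
C wins the runoff.

C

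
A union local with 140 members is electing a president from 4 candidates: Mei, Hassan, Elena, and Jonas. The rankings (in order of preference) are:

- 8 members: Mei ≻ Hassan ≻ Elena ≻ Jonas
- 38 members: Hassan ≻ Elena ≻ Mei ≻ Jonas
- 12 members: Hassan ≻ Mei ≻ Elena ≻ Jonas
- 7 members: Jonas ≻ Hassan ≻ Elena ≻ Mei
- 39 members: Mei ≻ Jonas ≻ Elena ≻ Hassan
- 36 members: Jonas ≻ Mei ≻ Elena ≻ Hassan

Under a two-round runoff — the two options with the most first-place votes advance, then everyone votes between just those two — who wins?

Mei

Round 1 first-place votes: Mei 47, Hassan 50, Elena 0, Jonas 43.
Hassan and Mei advance.
Runoff: Hassan is preferred to Mei by 57 voters; Mei by 83.
Mei wins the runoff.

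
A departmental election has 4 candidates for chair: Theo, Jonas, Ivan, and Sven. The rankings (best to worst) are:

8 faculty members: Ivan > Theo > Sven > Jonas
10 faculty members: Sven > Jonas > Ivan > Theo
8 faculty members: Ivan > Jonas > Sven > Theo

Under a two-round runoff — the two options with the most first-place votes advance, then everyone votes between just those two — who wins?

Ivan

Round 1 first-place votes: Theo 0, Jonas 0, Ivan 16, Sven 10.
Ivan and Sven advance.
Runoff: Ivan is preferred to Sven by 16 voters; Sven by 10.
Ivan wins the runoff.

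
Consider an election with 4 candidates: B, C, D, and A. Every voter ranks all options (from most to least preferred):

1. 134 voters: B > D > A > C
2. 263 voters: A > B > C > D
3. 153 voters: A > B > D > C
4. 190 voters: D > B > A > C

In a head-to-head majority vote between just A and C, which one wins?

Voters preferring A to C: 740; preferring C to A: 0.
A wins the head-to-head.

A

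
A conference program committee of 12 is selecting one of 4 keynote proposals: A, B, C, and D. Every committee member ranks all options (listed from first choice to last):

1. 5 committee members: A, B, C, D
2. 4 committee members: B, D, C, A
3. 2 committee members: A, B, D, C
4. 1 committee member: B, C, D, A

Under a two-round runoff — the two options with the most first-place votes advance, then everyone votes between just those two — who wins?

Round 1 first-place votes: A 7, B 5, C 0, D 0.
A and B advance.
Runoff: A is preferred to B by 7 voters; B by 5.
A wins the runoff.

A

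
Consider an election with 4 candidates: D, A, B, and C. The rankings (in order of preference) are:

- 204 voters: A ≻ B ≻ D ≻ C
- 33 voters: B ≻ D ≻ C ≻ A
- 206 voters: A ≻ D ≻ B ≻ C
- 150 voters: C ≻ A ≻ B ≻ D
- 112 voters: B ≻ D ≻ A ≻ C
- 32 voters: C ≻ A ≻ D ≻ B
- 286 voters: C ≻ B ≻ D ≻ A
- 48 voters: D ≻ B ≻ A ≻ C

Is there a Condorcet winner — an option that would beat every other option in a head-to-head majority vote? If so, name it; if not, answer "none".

A

A vs D: 592–479 for A.
A vs B: 592–479 for A.
A vs C: 570–501 for A.
A beats every other option head-to-head.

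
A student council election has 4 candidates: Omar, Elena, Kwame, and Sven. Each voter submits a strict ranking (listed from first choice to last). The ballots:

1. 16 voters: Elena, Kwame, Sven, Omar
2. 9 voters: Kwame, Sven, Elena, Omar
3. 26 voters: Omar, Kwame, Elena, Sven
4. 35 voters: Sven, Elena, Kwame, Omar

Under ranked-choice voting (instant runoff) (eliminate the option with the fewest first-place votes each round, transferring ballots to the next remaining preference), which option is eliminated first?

Kwame

Round 1: Omar 26, Elena 16, Kwame 9, Sven 35. Eliminate Kwame.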